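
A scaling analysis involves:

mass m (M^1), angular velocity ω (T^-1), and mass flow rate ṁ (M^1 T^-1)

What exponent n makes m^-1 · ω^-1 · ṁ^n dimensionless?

Balance the M exponent: (1)·n from ṁ, plus −(1) − (0) = -1 from the rest, must sum to zero.
n − 1 = 0, so n = 1.

1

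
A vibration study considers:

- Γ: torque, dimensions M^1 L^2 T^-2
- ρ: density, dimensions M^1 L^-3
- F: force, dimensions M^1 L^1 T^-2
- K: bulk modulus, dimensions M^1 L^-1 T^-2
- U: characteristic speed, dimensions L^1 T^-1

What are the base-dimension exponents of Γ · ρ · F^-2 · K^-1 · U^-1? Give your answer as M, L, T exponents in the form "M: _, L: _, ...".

Collect each base-dimension exponent across the product:
  M: (1) + (1) − 2·(1) − (1) − (0) = -1
  L: (2) + (-3) − 2·(1) − (-1) − (1) = -3
  T: (-2) + (0) − 2·(-2) − (-2) − (-1) = 5
So the dimensions are [M⁻¹ L⁻³ T⁵].

M: -1, L: -3, T: 5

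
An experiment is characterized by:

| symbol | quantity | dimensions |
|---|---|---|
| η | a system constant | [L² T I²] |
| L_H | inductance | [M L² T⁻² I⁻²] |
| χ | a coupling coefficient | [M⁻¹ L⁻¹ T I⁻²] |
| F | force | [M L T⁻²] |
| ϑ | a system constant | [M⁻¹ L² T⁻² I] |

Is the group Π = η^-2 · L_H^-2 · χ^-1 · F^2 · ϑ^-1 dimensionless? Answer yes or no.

Sum the exponent of each base dimension across the product:
  M: −2·[η]_M − 2·[L_H]_M − [χ]_M + 2·[F]_M − [ϑ]_M = −2·(0) − 2·(1) − (-1) + 2·(1) − (-1) = 2
  L: −2·[η]_L − 2·[L_H]_L − [χ]_L + 2·[F]_L − [ϑ]_L = −2·(2) − 2·(2) − (-1) + 2·(1) − (2) = -7
  T: −2·[η]_T − 2·[L_H]_T − [χ]_T + 2·[F]_T − [ϑ]_T = −2·(1) − 2·(-2) − (1) + 2·(-2) − (-2) = -1
  I: −2·[η]_I − 2·[L_H]_I − [χ]_I + 2·[F]_I − [ϑ]_I = −2·(2) − 2·(-2) − (-2) + 2·(0) − (1) = 1
Net dimensions [M² L⁻⁷ T⁻¹ I] ≠ [1] — not dimensionless.

no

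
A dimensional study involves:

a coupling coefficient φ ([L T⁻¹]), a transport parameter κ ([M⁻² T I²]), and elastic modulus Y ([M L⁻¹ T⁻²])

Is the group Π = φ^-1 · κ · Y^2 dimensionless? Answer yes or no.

no

Sum the exponent of each base dimension across the product:
  M: −[φ]_M + [κ]_M + 2·[Y]_M = −(0) + (-2) + 2·(1) = 0
  L: −[φ]_L + [κ]_L + 2·[Y]_L = −(1) + (0) + 2·(-1) = -3
  T: −[φ]_T + [κ]_T + 2·[Y]_T = −(-1) + (1) + 2·(-2) = -2
  I: −[φ]_I + [κ]_I + 2·[Y]_I = −(0) + (2) + 2·(0) = 2
Net dimensions [L⁻³ T⁻² I²] ≠ [1] — not dimensionless.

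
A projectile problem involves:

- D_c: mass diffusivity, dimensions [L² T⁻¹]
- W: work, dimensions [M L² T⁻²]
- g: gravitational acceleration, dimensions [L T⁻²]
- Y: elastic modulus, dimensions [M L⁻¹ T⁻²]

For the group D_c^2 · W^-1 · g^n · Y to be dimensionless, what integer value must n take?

-1

Balance the L exponent: (1)·n from g, plus 2·(2) − (2) + (-1) = 1 from the rest, must sum to zero.
n + 1 = 0, so n = -1.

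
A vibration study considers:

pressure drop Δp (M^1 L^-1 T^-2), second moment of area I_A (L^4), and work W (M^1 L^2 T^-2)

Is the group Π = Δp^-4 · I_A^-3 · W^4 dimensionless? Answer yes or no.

yes

Sum the exponent of each base dimension across the product:
  M: −4·[Δp]_M − 3·[I_A]_M + 4·[W]_M = −4·(1) − 3·(0) + 4·(1) = 0
  L: −4·[Δp]_L − 3·[I_A]_L + 4·[W]_L = −4·(-1) − 3·(4) + 4·(2) = 0
  T: −4·[Δp]_T − 3·[I_A]_T + 4·[W]_T = −4·(-2) − 3·(0) + 4·(-2) = 0
All base exponents vanish — dimensionless.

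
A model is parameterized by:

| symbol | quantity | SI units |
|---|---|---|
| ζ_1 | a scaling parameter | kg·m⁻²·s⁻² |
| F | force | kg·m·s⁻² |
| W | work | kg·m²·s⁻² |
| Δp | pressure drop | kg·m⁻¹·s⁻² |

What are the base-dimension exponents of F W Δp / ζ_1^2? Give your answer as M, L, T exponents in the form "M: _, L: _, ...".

M: 1, L: 6, T: -2

Collect each base-dimension exponent across the product:
  M: −2·(1) + (1) + (1) + (1) = 1
  L: −2·(-2) + (1) + (2) + (-1) = 6
  T: −2·(-2) + (-2) + (-2) + (-2) = -2
So the dimensions are [M L⁶ T⁻²].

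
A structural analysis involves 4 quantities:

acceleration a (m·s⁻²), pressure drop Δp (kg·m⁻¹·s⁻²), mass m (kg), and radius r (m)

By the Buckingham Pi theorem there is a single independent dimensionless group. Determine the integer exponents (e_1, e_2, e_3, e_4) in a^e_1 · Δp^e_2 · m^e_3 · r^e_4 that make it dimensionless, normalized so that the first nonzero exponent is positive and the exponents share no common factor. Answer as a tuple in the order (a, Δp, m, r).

(1, -1, 1, -2)

M: e_1·(0) + e_2·(1) + e_3·(1) + e_4·(0) = 0
L: e_1·(1) + e_2·(-1) + e_3·(0) + e_4·(1) = 0
T: e_1·(-2) + e_2·(-2) + e_3·(0) + e_4·(0) = 0
Solving this homogeneous linear system for the smallest-integer solution (first nonzero entry positive) gives (1, -1, 1, -2).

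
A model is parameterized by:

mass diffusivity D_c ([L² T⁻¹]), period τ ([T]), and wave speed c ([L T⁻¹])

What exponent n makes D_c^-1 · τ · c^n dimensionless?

2

Balance the L exponent: (1)·n from c, plus −(2) + (0) = -2 from the rest, must sum to zero.
n − 2 = 0, so n = 2.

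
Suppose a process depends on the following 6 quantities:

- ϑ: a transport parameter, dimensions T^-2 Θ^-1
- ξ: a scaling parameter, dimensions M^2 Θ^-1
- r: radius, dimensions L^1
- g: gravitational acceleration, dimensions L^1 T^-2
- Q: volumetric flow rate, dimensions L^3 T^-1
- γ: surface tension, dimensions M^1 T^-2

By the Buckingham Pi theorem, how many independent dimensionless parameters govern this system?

There are 6 variables and 4 base dimensions (M, L, T, Θ).
The dimension matrix has rank 4.
Independent dimensionless groups: 6 − 4 = 2.

2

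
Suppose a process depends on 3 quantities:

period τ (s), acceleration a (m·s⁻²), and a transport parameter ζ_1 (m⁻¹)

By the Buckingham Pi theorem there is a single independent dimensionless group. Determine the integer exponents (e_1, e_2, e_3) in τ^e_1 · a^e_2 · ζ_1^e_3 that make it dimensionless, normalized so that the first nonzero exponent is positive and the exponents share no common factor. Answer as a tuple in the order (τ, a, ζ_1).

(2, 1, 1)

L: e_1·(0) + e_2·(1) + e_3·(-1) = 0
T: e_1·(1) + e_2·(-2) + e_3·(0) = 0
Solving this homogeneous linear system for the smallest-integer solution (first nonzero entry positive) gives (2, 1, 1).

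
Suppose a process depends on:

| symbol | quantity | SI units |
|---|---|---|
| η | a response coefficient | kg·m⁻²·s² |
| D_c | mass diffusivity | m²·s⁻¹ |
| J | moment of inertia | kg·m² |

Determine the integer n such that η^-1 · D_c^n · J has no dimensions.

-2

Balance the L exponent: (2)·n from D_c, plus −(-2) + (2) = 4 from the rest, must sum to zero.
2n + 4 = 0, so n = -2.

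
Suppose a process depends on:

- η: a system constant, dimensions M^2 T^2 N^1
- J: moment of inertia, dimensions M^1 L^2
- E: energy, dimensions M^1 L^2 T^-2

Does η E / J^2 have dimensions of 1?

Sum the exponent of each base dimension across the product:
  M: [η]_M − 2·[J]_M + [E]_M = (2) − 2·(1) + (1) = 1
  L: [η]_L − 2·[J]_L + [E]_L = (0) − 2·(2) + (2) = -2
  T: [η]_T − 2·[J]_T + [E]_T = (2) − 2·(0) + (-2) = 0
  N: [η]_N − 2·[J]_N + [E]_N = (1) − 2·(0) + (0) = 1
Net dimensions [M L⁻² N] ≠ [1] — not dimensionless.

no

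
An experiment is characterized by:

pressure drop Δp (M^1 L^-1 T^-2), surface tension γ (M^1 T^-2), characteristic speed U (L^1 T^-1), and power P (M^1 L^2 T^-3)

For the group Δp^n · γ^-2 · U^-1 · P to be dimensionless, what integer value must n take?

1

Balance the M exponent: (1)·n from Δp, plus −2·(1) − (0) + (1) = -1 from the rest, must sum to zero.
n − 1 = 0, so n = 1.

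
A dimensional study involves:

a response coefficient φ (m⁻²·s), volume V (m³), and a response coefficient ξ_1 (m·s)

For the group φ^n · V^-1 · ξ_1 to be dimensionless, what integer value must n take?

Balance the L exponent: (-2)·n from φ, plus −(3) + (1) = -2 from the rest, must sum to zero.
-2n − 2 = 0, so n = -1.

-1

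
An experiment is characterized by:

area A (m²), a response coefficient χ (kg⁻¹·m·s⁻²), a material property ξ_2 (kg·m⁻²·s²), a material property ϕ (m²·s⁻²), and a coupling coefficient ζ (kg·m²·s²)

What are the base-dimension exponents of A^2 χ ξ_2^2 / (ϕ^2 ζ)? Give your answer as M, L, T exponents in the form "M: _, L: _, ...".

Collect each base-dimension exponent across the product:
  M: 2·(0) + (-1) + 2·(1) − 2·(0) − (1) = 0
  L: 2·(2) + (1) + 2·(-2) − 2·(2) − (2) = -5
  T: 2·(0) + (-2) + 2·(2) − 2·(-2) − (2) = 4
So the dimensions are [L⁻⁵ T⁴].

M: 0, L: -5, T: 4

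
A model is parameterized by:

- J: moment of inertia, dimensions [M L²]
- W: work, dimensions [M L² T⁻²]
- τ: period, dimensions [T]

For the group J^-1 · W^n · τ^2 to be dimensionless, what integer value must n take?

1

Balance the M exponent: (1)·n from W, plus −(1) + 2·(0) = -1 from the rest, must sum to zero.
n − 1 = 0, so n = 1.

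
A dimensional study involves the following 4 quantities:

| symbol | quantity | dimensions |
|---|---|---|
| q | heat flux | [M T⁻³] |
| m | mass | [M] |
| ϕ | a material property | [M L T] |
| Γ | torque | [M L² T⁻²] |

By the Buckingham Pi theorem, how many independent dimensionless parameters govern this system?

There are 4 variables and 3 base dimensions (M, L, T).
The dimension matrix has rank 3.
Independent dimensionless groups: 4 − 3 = 1.

1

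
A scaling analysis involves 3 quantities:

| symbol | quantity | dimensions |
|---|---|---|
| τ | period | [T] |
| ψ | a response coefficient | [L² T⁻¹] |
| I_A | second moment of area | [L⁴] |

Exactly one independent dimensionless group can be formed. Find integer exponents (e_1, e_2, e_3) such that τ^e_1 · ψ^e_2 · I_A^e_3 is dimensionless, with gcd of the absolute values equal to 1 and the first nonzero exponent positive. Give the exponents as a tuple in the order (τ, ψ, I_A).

(2, 2, -1)

L: e_1·(0) + e_2·(2) + e_3·(4) = 0
T: e_1·(1) + e_2·(-1) + e_3·(0) = 0
Solving this homogeneous linear system for the smallest-integer solution (first nonzero entry positive) gives (2, 2, -1).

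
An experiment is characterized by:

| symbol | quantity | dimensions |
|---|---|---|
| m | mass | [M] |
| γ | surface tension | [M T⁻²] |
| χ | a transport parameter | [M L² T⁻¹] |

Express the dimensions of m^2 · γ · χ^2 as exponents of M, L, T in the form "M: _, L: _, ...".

Collect each base-dimension exponent across the product:
  M: 2·(1) + (1) + 2·(1) = 5
  L: 2·(0) + (0) + 2·(2) = 4
  T: 2·(0) + (-2) + 2·(-1) = -4
So the dimensions are [M⁵ L⁴ T⁻⁴].

M: 5, L: 4, T: -4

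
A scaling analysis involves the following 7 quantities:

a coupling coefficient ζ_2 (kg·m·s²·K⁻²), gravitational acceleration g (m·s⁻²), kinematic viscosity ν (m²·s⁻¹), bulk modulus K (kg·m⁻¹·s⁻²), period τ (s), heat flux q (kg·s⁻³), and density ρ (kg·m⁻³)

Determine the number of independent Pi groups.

3

There are 7 variables and 4 base dimensions (M, L, T, Θ).
The dimension matrix has rank 4.
Independent dimensionless groups: 7 − 4 = 3.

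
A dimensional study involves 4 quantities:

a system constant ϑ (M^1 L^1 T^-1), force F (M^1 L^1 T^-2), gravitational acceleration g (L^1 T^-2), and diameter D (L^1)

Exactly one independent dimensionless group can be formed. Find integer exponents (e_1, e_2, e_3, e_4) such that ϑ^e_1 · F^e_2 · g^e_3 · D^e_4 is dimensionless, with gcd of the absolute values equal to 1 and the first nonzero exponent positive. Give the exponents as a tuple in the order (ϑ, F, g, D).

M: e_1·(1) + e_2·(1) + e_3·(0) + e_4·(0) = 0
L: e_1·(1) + e_2·(1) + e_3·(1) + e_4·(1) = 0
T: e_1·(-1) + e_2·(-2) + e_3·(-2) + e_4·(0) = 0
Solving this homogeneous linear system for the smallest-integer solution (first nonzero entry positive) gives (2, -2, 1, -1).

(2, -2, 1, -1)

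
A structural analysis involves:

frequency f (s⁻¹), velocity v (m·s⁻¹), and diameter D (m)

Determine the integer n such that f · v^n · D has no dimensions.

Balance the L exponent: (1)·n from v, plus (0) + (1) = 1 from the rest, must sum to zero.
n + 1 = 0, so n = -1.

-1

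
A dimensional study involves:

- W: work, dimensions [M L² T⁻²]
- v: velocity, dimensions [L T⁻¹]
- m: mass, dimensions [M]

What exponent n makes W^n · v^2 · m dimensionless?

Balance the M exponent: (1)·n from W, plus 2·(0) + (1) = 1 from the rest, must sum to zero.
n + 1 = 0, so n = -1.

-1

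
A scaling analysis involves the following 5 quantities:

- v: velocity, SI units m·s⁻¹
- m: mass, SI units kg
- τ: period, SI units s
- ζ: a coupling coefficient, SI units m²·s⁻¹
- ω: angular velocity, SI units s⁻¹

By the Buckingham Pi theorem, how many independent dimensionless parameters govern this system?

2

There are 5 variables and 3 base dimensions (M, L, T).
The dimension matrix has rank 3.
Independent dimensionless groups: 5 − 3 = 2.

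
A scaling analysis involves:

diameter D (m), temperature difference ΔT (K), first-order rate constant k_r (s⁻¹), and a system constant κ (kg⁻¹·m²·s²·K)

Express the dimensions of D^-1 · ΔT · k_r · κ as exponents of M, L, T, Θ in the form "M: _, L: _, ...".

Collect each base-dimension exponent across the product:
  M: −(0) + (0) + (0) + (-1) = -1
  L: −(1) + (0) + (0) + (2) = 1
  T: −(0) + (0) + (-1) + (2) = 1
  Θ: −(0) + (1) + (0) + (1) = 2
So the dimensions are [M⁻¹ L T Θ²].

M: -1, L: 1, T: 1, Θ: 2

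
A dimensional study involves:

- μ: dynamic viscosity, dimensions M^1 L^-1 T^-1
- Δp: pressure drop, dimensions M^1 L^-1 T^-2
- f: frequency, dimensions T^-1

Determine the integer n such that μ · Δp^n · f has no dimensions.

-1

Balance the M exponent: (1)·n from Δp, plus (1) + (0) = 1 from the rest, must sum to zero.
n + 1 = 0, so n = -1.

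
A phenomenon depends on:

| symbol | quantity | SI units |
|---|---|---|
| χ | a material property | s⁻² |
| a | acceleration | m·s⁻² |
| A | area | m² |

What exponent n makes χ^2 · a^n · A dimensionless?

Balance the L exponent: (1)·n from a, plus 2·(0) + (2) = 2 from the rest, must sum to zero.
n + 2 = 0, so n = -2.

-2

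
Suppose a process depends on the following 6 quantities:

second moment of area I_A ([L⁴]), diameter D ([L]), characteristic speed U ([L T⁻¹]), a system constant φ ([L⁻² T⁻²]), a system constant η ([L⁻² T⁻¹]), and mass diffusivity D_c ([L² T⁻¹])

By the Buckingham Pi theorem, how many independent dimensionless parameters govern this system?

There are 6 variables and 2 base dimensions (L, T).
The dimension matrix has rank 2.
Independent dimensionless groups: 6 − 2 = 4.

4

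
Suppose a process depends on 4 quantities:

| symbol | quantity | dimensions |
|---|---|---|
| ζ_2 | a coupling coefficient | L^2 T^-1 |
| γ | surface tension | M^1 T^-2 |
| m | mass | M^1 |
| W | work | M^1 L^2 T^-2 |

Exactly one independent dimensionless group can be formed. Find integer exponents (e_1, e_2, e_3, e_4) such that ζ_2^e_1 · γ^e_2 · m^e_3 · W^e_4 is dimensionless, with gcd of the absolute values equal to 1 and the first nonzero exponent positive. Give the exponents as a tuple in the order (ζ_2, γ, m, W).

(2, 1, 1, -2)

M: e_1·(0) + e_2·(1) + e_3·(1) + e_4·(1) = 0
L: e_1·(2) + e_2·(0) + e_3·(0) + e_4·(2) = 0
T: e_1·(-1) + e_2·(-2) + e_3·(0) + e_4·(-2) = 0
Solving this homogeneous linear system for the smallest-integer solution (first nonzero entry positive) gives (2, 1, 1, -2).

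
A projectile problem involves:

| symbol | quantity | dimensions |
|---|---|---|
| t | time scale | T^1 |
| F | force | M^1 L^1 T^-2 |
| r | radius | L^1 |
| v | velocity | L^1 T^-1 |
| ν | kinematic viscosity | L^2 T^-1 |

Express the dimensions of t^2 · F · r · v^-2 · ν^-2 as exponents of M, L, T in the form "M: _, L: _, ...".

Collect each base-dimension exponent across the product:
  M: 2·(0) + (1) + (0) − 2·(0) − 2·(0) = 1
  L: 2·(0) + (1) + (1) − 2·(1) − 2·(2) = -4
  T: 2·(1) + (-2) + (0) − 2·(-1) − 2·(-1) = 4
So the dimensions are [M L⁻⁴ T⁴].

M: 1, L: -4, T: 4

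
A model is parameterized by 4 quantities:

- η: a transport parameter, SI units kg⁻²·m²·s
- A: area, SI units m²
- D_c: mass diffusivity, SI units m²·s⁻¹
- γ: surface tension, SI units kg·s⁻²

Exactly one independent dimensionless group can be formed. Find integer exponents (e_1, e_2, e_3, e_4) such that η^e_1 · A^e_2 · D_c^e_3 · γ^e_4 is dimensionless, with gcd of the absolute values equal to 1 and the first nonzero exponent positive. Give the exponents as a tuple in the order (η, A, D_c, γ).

(1, 2, -3, 2)

M: e_1·(-2) + e_2·(0) + e_3·(0) + e_4·(1) = 0
L: e_1·(2) + e_2·(2) + e_3·(2) + e_4·(0) = 0
T: e_1·(1) + e_2·(0) + e_3·(-1) + e_4·(-2) = 0
Solving this homogeneous linear system for the smallest-integer solution (first nonzero entry positive) gives (1, 2, -3, 2).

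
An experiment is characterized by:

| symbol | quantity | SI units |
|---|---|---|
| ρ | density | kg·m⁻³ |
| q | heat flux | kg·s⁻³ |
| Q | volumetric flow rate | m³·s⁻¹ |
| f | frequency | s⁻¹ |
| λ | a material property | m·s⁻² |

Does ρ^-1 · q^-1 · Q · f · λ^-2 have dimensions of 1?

no

Sum the exponent of each base dimension across the product:
  M: −[ρ]_M − [q]_M + [Q]_M + [f]_M − 2·[λ]_M = −(1) − (1) + (0) + (0) − 2·(0) = -2
  L: −[ρ]_L − [q]_L + [Q]_L + [f]_L − 2·[λ]_L = −(-3) − (0) + (3) + (0) − 2·(1) = 4
  T: −[ρ]_T − [q]_T + [Q]_T + [f]_T − 2·[λ]_T = −(0) − (-3) + (-1) + (-1) − 2·(-2) = 5
Net dimensions [M⁻² L⁴ T⁵] ≠ [1] — not dimensionless.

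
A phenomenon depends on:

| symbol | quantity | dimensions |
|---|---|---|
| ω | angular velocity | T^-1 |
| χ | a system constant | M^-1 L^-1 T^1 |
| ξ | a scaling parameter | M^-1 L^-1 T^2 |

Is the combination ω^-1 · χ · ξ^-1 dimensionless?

yes

Sum the exponent of each base dimension across the product:
  M: −[ω]_M + [χ]_M − [ξ]_M = −(0) + (-1) − (-1) = 0
  L: −[ω]_L + [χ]_L − [ξ]_L = −(0) + (-1) − (-1) = 0
  T: −[ω]_T + [χ]_T − [ξ]_T = −(-1) + (1) − (2) = 0
All base exponents vanish — dimensionless.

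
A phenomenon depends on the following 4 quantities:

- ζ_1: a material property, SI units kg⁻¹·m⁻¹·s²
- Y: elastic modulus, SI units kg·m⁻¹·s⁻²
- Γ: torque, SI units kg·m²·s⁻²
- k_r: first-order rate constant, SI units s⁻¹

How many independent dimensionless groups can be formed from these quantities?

1

There are 4 variables and 3 base dimensions (M, L, T).
The dimension matrix has rank 3.
Independent dimensionless groups: 4 − 3 = 1.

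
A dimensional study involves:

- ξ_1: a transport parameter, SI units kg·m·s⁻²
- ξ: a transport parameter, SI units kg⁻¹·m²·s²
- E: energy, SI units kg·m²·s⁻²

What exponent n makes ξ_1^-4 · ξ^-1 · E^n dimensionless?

Balance the M exponent: (1)·n from E, plus −4·(1) − (-1) = -3 from the rest, must sum to zero.
n − 3 = 0, so n = 3.

3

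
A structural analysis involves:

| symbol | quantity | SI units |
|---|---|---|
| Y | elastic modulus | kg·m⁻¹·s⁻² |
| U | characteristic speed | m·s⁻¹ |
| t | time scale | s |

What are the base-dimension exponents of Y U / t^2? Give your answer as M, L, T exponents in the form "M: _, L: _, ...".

M: 1, L: 0, T: -5

Collect each base-dimension exponent across the product:
  M: (1) + (0) − 2·(0) = 1
  L: (-1) + (1) − 2·(0) = 0
  T: (-2) + (-1) − 2·(1) = -5
So the dimensions are [M T⁻⁵].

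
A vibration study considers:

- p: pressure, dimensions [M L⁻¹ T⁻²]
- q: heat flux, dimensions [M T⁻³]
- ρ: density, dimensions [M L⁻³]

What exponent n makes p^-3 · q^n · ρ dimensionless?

2

Balance the M exponent: (1)·n from q, plus −3·(1) + (1) = -2 from the rest, must sum to zero.
n − 2 = 0, so n = 2.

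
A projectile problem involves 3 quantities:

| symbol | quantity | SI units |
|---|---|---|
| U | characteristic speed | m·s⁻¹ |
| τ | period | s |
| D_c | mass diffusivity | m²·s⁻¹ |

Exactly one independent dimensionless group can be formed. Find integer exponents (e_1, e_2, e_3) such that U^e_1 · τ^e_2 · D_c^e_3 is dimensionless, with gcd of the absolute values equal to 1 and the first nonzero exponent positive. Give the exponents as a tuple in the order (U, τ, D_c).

L: e_1·(1) + e_2·(0) + e_3·(2) = 0
T: e_1·(-1) + e_2·(1) + e_3·(-1) = 0
Solving this homogeneous linear system for the smallest-integer solution (first nonzero entry positive) gives (2, 1, -1).

(2, 1, -1)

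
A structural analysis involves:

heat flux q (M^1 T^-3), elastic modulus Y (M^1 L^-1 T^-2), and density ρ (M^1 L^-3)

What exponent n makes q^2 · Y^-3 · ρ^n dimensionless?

Balance the M exponent: (1)·n from ρ, plus 2·(1) − 3·(1) = -1 from the rest, must sum to zero.
n − 1 = 0, so n = 1.

1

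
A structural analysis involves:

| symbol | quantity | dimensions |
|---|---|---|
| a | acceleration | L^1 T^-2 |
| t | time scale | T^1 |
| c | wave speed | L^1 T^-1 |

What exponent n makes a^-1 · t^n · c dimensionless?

Balance the T exponent: (1)·n from t, plus −(-2) + (-1) = 1 from the rest, must sum to zero.
n + 1 = 0, so n = -1.

-1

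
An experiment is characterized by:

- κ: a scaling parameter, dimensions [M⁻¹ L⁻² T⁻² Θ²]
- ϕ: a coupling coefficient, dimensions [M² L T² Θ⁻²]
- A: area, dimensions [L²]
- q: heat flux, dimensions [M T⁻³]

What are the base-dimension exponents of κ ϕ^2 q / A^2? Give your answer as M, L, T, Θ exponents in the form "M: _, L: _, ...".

Collect each base-dimension exponent across the product:
  M: (-1) + 2·(2) − 2·(0) + (1) = 4
  L: (-2) + 2·(1) − 2·(2) + (0) = -4
  T: (-2) + 2·(2) − 2·(0) + (-3) = -1
  Θ: (2) + 2·(-2) − 2·(0) + (0) = -2
So the dimensions are [M⁴ L⁻⁴ T⁻¹ Θ⁻²].

M: 4, L: -4, T: -1, Θ: -2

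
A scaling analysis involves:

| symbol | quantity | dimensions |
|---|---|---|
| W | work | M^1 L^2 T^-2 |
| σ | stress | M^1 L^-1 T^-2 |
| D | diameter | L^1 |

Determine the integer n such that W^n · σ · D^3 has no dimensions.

-1

Balance the M exponent: (1)·n from W, plus (1) + 3·(0) = 1 from the rest, must sum to zero.
n + 1 = 0, so n = -1.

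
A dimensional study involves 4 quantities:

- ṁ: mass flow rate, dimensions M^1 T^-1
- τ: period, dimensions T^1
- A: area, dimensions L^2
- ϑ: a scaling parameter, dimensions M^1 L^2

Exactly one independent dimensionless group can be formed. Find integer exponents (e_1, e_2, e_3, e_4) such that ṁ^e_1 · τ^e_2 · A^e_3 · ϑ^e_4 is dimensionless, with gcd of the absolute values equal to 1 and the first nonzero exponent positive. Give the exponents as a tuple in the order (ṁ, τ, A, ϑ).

M: e_1·(1) + e_2·(0) + e_3·(0) + e_4·(1) = 0
L: e_1·(0) + e_2·(0) + e_3·(2) + e_4·(2) = 0
T: e_1·(-1) + e_2·(1) + e_3·(0) + e_4·(0) = 0
Solving this homogeneous linear system for the smallest-integer solution (first nonzero entry positive) gives (1, 1, 1, -1).

(1, 1, 1, -1)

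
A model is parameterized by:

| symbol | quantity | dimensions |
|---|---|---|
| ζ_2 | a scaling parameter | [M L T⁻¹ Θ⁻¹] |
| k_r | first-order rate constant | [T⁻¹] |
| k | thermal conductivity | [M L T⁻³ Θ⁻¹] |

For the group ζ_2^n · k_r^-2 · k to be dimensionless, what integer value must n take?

Balance the M exponent: (1)·n from ζ_2, plus −2·(0) + (1) = 1 from the rest, must sum to zero.
n + 1 = 0, so n = -1.

-1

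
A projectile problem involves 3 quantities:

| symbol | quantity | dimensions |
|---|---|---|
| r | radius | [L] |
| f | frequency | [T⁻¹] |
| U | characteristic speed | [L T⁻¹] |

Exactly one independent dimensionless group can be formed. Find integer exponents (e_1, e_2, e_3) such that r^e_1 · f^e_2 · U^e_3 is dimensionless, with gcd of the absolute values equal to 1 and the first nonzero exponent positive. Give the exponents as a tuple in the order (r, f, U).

(1, 1, -1)

L: e_1·(1) + e_2·(0) + e_3·(1) = 0
T: e_1·(0) + e_2·(-1) + e_3·(-1) = 0
Solving this homogeneous linear system for the smallest-integer solution (first nonzero entry positive) gives (1, 1, -1).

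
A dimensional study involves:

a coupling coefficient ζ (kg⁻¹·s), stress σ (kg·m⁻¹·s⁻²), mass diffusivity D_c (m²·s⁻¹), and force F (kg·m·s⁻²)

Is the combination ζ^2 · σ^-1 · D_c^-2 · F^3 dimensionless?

Sum the exponent of each base dimension across the product:
  M: 2·[ζ]_M − [σ]_M − 2·[D_c]_M + 3·[F]_M = 2·(-1) − (1) − 2·(0) + 3·(1) = 0
  L: 2·[ζ]_L − [σ]_L − 2·[D_c]_L + 3·[F]_L = 2·(0) − (-1) − 2·(2) + 3·(1) = 0
  T: 2·[ζ]_T − [σ]_T − 2·[D_c]_T + 3·[F]_T = 2·(1) − (-2) − 2·(-1) + 3·(-2) = 0
All base exponents vanish — dimensionless.

yes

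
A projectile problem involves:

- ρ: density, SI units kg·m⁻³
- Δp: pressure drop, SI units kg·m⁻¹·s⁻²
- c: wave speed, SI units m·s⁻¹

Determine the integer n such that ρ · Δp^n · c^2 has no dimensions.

-1

Balance the M exponent: (1)·n from Δp, plus (1) + 2·(0) = 1 from the rest, must sum to zero.
n + 1 = 0, so n = -1.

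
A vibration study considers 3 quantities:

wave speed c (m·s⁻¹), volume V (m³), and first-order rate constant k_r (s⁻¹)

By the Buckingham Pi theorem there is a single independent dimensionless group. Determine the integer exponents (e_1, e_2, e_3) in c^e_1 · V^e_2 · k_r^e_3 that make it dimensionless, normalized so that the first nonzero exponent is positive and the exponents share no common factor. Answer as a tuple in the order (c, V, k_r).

(3, -1, -3)

L: e_1·(1) + e_2·(3) + e_3·(0) = 0
T: e_1·(-1) + e_2·(0) + e_3·(-1) = 0
Solving this homogeneous linear system for the smallest-integer solution (first nonzero entry positive) gives (3, -1, -3).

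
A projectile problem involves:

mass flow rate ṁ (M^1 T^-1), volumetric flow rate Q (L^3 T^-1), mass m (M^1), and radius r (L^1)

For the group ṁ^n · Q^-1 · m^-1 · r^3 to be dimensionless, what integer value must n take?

1

Balance the M exponent: (1)·n from ṁ, plus −(0) − (1) + 3·(0) = -1 from the rest, must sum to zero.
n − 1 = 0, so n = 1.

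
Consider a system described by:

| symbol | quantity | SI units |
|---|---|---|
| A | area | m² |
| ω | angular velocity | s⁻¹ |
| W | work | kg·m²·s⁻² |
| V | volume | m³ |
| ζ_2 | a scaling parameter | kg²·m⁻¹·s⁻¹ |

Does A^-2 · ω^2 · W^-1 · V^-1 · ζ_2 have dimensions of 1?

Sum the exponent of each base dimension across the product:
  M: −2·[A]_M + 2·[ω]_M − [W]_M − [V]_M + [ζ_2]_M = −2·(0) + 2·(0) − (1) − (0) + (2) = 1
  L: −2·[A]_L + 2·[ω]_L − [W]_L − [V]_L + [ζ_2]_L = −2·(2) + 2·(0) − (2) − (3) + (-1) = -10
  T: −2·[A]_T + 2·[ω]_T − [W]_T − [V]_T + [ζ_2]_T = −2·(0) + 2·(-1) − (-2) − (0) + (-1) = -1
Net dimensions [M L⁻¹⁰ T⁻¹] ≠ [1] — not dimensionless.

no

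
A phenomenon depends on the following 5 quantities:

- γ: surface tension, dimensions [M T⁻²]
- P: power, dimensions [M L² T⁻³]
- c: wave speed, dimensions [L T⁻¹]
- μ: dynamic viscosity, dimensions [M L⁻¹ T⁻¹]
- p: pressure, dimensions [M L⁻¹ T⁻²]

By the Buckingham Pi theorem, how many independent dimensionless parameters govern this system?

2

There are 5 variables and 3 base dimensions (M, L, T).
The dimension matrix has rank 3.
Independent dimensionless groups: 5 − 3 = 2.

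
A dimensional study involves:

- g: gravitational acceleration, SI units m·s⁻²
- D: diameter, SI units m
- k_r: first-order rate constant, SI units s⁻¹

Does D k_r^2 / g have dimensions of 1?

yes

Sum the exponent of each base dimension across the product:
  M: −[g]_M + [D]_M + 2·[k_r]_M = −(0) + (0) + 2·(0) = 0
  L: −[g]_L + [D]_L + 2·[k_r]_L = −(1) + (1) + 2·(0) = 0
  T: −[g]_T + [D]_T + 2·[k_r]_T = −(-2) + (0) + 2·(-1) = 0
  N: −[g]_N + [D]_N + 2·[k_r]_N = −(0) + (0) + 2·(0) = 0
All base exponents vanish — dimensionless.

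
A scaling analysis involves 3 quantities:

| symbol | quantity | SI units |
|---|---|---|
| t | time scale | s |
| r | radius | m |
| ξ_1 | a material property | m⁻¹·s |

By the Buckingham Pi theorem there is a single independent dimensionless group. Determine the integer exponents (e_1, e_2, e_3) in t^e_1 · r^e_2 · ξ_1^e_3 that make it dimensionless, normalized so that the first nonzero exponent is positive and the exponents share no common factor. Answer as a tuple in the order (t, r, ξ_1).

(1, -1, -1)

L: e_1·(0) + e_2·(1) + e_3·(-1) = 0
T: e_1·(1) + e_2·(0) + e_3·(1) = 0
Solving this homogeneous linear system for the smallest-integer solution (first nonzero entry positive) gives (1, -1, -1).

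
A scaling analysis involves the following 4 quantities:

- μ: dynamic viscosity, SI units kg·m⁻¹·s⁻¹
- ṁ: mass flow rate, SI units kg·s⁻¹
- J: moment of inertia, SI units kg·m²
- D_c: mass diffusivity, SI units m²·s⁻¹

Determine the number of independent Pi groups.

There are 4 variables and 3 base dimensions (M, L, T).
The dimension matrix has rank 3.
Independent dimensionless groups: 4 − 3 = 1.

1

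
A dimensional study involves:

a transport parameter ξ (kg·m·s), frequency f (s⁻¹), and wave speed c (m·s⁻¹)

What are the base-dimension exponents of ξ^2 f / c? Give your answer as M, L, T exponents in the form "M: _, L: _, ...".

Collect each base-dimension exponent across the product:
  M: 2·(1) + (0) − (0) = 2
  L: 2·(1) + (0) − (1) = 1
  T: 2·(1) + (-1) − (-1) = 2
So the dimensions are [M² L T²].

M: 2, L: 1, T: 2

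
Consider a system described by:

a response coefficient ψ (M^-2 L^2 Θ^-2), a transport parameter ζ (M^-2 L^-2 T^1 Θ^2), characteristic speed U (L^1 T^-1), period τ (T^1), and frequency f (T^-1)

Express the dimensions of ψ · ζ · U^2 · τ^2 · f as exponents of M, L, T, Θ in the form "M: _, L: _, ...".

Collect each base-dimension exponent across the product:
  M: (-2) + (-2) + 2·(0) + 2·(0) + (0) = -4
  L: (2) + (-2) + 2·(1) + 2·(0) + (0) = 2
  T: (0) + (1) + 2·(-1) + 2·(1) + (-1) = 0
  Θ: (-2) + (2) + 2·(0) + 2·(0) + (0) = 0
So the dimensions are [M⁻⁴ L²].

M: -4, L: 2, T: 0, Θ: 0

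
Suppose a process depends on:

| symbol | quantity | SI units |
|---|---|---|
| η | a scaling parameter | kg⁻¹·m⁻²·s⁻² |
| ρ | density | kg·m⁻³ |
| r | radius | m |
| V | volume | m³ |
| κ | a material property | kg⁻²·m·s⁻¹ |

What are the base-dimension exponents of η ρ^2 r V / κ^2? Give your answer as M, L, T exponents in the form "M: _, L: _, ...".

Collect each base-dimension exponent across the product:
  M: (-1) + 2·(1) + (0) + (0) − 2·(-2) = 5
  L: (-2) + 2·(-3) + (1) + (3) − 2·(1) = -6
  T: (-2) + 2·(0) + (0) + (0) − 2·(-1) = 0
So the dimensions are [M⁵ L⁻⁶].

M: 5, L: -6, T: 0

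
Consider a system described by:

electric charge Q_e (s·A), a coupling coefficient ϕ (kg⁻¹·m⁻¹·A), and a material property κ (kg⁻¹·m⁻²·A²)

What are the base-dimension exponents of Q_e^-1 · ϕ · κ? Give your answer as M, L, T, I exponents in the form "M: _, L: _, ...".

Collect each base-dimension exponent across the product:
  M: −(0) + (-1) + (-1) = -2
  L: −(0) + (-1) + (-2) = -3
  T: −(1) + (0) + (0) = -1
  I: −(1) + (1) + (2) = 2
So the dimensions are [M⁻² L⁻³ T⁻¹ I²].

M: -2, L: -3, T: -1, I: 2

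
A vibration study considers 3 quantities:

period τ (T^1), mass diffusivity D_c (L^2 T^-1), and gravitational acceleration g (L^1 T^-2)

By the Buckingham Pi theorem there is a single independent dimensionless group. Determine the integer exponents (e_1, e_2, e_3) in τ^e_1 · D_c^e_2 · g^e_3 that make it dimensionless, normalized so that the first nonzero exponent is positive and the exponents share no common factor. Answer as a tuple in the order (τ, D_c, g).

(3, -1, 2)

L: e_1·(0) + e_2·(2) + e_3·(1) = 0
T: e_1·(1) + e_2·(-1) + e_3·(-2) = 0
Solving this homogeneous linear system for the smallest-integer solution (first nonzero entry positive) gives (3, -1, 2).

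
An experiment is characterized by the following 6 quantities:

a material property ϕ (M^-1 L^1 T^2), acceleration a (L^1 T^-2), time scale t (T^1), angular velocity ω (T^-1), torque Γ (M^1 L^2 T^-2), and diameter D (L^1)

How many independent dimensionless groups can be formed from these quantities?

3

There are 6 variables and 3 base dimensions (M, L, T).
The dimension matrix has rank 3.
Independent dimensionless groups: 6 − 3 = 3.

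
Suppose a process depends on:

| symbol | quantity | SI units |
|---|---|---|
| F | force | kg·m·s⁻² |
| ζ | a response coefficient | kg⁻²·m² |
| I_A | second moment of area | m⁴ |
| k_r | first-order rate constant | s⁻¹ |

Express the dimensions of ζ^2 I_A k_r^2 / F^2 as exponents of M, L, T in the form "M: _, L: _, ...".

M: -6, L: 6, T: 2

Collect each base-dimension exponent across the product:
  M: −2·(1) + 2·(-2) + (0) + 2·(0) = -6
  L: −2·(1) + 2·(2) + (4) + 2·(0) = 6
  T: −2·(-2) + 2·(0) + (0) + 2·(-1) = 2
So the dimensions are [M⁻⁶ L⁶ T²].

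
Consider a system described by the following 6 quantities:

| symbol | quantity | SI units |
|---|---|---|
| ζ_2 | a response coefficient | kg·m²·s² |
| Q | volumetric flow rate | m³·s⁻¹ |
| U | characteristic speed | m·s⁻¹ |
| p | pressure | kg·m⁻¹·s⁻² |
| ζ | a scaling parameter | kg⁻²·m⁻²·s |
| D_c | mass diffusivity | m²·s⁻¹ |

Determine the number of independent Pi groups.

There are 6 variables and 3 base dimensions (M, L, T).
The dimension matrix has rank 3.
Independent dimensionless groups: 6 − 3 = 3.

3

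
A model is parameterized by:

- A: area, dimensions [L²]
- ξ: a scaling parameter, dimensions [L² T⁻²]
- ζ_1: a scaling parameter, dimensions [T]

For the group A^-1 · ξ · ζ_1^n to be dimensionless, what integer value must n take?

2

Balance the T exponent: (1)·n from ζ_1, plus −(0) + (-2) = -2 from the rest, must sum to zero.
n − 2 = 0, so n = 2.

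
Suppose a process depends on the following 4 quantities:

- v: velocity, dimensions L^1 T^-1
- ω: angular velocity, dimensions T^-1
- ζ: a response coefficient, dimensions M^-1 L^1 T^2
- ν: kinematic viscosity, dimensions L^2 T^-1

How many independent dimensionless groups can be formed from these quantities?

There are 4 variables and 3 base dimensions (M, L, T).
The dimension matrix has rank 3.
Independent dimensionless groups: 4 − 3 = 1.

1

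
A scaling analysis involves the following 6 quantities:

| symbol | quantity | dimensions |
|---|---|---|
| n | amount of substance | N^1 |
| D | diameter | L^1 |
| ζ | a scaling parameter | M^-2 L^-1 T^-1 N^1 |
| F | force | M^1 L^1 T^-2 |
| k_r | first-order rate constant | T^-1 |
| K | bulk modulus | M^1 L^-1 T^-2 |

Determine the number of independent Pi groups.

There are 6 variables and 4 base dimensions (M, L, T, N).
The dimension matrix has rank 4.
Independent dimensionless groups: 6 − 4 = 2.

2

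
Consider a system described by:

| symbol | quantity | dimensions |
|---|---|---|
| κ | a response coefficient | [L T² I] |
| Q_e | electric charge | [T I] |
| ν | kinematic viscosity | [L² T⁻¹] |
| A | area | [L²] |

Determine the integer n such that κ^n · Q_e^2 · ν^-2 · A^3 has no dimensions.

Balance the L exponent: (1)·n from κ, plus 2·(0) − 2·(2) + 3·(2) = 2 from the rest, must sum to zero.
n + 2 = 0, so n = -2.

-2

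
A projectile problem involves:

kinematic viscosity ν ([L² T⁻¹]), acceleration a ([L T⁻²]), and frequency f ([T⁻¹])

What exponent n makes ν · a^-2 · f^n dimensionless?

3

Balance the T exponent: (-1)·n from f, plus (-1) − 2·(-2) = 3 from the rest, must sum to zero.
−n + 3 = 0, so n = 3.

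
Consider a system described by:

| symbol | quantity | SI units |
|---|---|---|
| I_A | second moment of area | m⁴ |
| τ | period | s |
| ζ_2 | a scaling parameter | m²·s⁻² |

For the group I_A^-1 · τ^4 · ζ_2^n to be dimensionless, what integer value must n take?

2

Balance the L exponent: (2)·n from ζ_2, plus −(4) + 4·(0) = -4 from the rest, must sum to zero.
2n − 4 = 0, so n = 2.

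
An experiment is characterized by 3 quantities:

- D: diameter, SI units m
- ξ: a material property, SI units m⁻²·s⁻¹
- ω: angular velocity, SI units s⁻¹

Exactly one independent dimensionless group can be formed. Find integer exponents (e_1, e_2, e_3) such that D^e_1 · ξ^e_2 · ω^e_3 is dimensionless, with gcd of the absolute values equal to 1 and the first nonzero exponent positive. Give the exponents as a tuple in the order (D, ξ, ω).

L: e_1·(1) + e_2·(-2) + e_3·(0) = 0
T: e_1·(0) + e_2·(-1) + e_3·(-1) = 0
Solving this homogeneous linear system for the smallest-integer solution (first nonzero entry positive) gives (2, 1, -1).

(2, 1, -1)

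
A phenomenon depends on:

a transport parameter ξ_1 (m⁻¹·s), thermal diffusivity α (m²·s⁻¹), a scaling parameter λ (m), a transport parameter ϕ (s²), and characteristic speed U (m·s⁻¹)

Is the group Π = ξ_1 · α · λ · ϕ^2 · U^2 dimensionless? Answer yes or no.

Sum the exponent of each base dimension across the product:
  L: [ξ_1]_L + [α]_L + [λ]_L + 2·[ϕ]_L + 2·[U]_L = (-1) + (2) + (1) + 2·(0) + 2·(1) = 4
  T: [ξ_1]_T + [α]_T + [λ]_T + 2·[ϕ]_T + 2·[U]_T = (1) + (-1) + (0) + 2·(2) + 2·(-1) = 2
Net dimensions [L⁴ T²] ≠ [1] — not dimensionless.

no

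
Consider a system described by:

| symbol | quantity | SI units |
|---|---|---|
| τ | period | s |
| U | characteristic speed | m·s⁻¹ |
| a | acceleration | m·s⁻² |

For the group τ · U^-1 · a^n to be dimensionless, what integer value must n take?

Balance the L exponent: (1)·n from a, plus (0) − (1) = -1 from the rest, must sum to zero.
n − 1 = 0, so n = 1.

1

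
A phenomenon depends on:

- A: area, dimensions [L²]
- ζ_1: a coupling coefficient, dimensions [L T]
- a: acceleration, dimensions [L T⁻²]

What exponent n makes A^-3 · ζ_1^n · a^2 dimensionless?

Balance the L exponent: (1)·n from ζ_1, plus −3·(2) + 2·(1) = -4 from the rest, must sum to zero.
n − 4 = 0, so n = 4.

4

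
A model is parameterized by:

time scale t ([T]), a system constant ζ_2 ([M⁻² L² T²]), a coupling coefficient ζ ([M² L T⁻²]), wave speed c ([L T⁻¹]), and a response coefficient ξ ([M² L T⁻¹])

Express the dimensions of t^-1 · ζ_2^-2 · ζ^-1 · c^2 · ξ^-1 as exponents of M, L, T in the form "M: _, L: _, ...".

M: 0, L: -4, T: -4

Collect each base-dimension exponent across the product:
  M: −(0) − 2·(-2) − (2) + 2·(0) − (2) = 0
  L: −(0) − 2·(2) − (1) + 2·(1) − (1) = -4
  T: −(1) − 2·(2) − (-2) + 2·(-1) − (-1) = -4
So the dimensions are [L⁻⁴ T⁻⁴].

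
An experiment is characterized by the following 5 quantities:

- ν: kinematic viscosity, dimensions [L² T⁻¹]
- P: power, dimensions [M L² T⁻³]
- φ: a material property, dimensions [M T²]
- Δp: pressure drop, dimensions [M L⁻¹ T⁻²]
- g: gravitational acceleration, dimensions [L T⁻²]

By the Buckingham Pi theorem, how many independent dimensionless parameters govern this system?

2

There are 5 variables and 3 base dimensions (M, L, T).
The dimension matrix has rank 3.
Independent dimensionless groups: 5 − 3 = 2.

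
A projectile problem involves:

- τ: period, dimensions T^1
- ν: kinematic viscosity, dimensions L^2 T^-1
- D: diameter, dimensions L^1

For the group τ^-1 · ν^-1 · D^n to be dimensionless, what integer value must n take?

2

Balance the L exponent: (1)·n from D, plus −(0) − (2) = -2 from the rest, must sum to zero.
n − 2 = 0, so n = 2.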